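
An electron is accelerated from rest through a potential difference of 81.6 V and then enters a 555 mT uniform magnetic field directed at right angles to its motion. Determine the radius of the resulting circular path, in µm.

The kinetic energy gained is K = qV = (1×1.60×10^-19)(81.6) = 1.31×10^-17 J.
v = √(2K/m) = 5.35×10^6 m/s.
r = mv/(qB) = (9.11×10^-31)(5.35×10^6) / [(1×1.60×10^-19)(0.555)] = 5.49×10^-5 m.

r ≈ 54.9 µm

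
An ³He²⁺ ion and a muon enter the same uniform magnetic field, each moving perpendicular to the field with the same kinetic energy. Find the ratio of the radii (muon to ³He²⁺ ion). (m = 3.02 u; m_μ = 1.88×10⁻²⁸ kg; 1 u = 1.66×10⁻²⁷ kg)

r = √(2mK)/(qB) ⇒ at equal K, r ∝ √m/q.
r_{muon}/r_{³He²⁺ ion} = 0.387.

ratio ≈ 0.387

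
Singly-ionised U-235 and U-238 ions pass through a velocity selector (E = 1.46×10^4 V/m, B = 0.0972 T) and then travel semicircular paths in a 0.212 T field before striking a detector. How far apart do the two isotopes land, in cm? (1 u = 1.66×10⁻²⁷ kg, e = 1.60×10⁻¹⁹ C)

Both emerge at v = E/B₁ = 1.50×10^5 m/s.
r = mv/(qB₂), so r₁ = 1.7275 m and r₂ = 1.7495 m, giving Δr = 0.0221 m.
After a semicircle each ion lands a diameter 2r from the entry slit, so the separation is 2Δr = 0.0441 m.

Δd ≈ 4.41 cm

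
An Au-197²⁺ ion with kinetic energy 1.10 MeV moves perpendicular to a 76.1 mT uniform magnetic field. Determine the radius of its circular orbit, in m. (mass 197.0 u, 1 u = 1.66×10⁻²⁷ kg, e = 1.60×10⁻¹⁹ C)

Convert the energy: K = 1.10 MeV = 1.76×10^-13 J.
v = √(2K/m) = √(2·1.76×10^-13/3.27×10^-25) = 1.04×10^6 m/s.
r = mv/(qB) = (3.27×10^-25)(1.04×10^6) / [(2×1.60×10^-19)(0.0761)] = 13.9 m.

r ≈ 13.9 m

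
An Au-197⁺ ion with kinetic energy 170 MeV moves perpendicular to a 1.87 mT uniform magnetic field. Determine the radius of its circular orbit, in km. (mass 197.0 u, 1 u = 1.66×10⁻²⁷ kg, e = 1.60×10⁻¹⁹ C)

r ≈ 14.1 km

Convert the energy: K = 170 MeV = 2.72×10^-11 J.
v = √(2K/m) = √(2·2.72×10^-11/3.27×10^-25) = 1.29×10^7 m/s.
r = mv/(qB) = (3.27×10^-25)(1.29×10^7) / [(1×1.60×10^-19)(1.87×10^-3)] = 1.41×10^4 m.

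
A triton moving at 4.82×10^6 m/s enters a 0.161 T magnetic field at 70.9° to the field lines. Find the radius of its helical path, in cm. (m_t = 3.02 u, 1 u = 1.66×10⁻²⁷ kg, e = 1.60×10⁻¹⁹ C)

r ≈ 88.6 cm

Only the perpendicular component v⊥ = v sin70.9° = 4.55×10^6 m/s is bent by the field.
r = m v⊥ /(qB) = (5.01×10^-27)(4.55×10^6) / [(1×1.60×10^-19)(0.161)] = 0.886 m.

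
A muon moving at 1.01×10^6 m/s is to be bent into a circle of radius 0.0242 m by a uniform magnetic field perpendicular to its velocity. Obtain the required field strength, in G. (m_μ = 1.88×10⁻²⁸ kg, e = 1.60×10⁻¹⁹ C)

qvB = mv²/r gives B = mv/(qr).
B = (1.88×10^-28)(1.01×10^6) / [(1×1.60×10^-19)(0.0242)] = 0.0490 T.

B ≈ 490 G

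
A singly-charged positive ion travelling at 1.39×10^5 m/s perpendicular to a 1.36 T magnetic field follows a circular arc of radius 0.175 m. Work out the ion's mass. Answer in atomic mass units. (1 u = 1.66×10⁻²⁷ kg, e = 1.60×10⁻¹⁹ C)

m ≈ 165 u

qvB = mv²/r ⇒ m = qBr/v.
m = (1×1.60×10^-19)(1.36)(0.175) / (1.39×10^5) = 2.74×10^-25 kg = 165 u.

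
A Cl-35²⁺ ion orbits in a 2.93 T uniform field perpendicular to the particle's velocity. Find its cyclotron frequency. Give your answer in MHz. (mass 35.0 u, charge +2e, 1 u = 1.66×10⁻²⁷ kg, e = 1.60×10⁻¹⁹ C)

f ≈ 2.57 MHz

f = qB/(2πm) = (2×1.60×10^-19)(2.93) / [2π(5.81×10^-26)] = 2.57×10^6 Hz.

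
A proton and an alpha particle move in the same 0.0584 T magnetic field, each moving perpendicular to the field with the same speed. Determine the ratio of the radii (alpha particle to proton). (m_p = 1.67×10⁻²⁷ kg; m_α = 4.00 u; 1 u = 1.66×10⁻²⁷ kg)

r = mv/(qB) ⇒ at equal v, r ∝ m/q.
r_{alpha particle}/r_{proton} = 1.99.

ratio ≈ 1.99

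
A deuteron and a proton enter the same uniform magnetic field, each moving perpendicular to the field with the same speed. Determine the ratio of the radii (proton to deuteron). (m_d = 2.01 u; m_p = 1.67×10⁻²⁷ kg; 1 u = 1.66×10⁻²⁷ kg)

r = mv/(qB) ⇒ at equal v, r ∝ m/q.
r_{proton}/r_{deuteron} = 0.501.

ratio ≈ 0.501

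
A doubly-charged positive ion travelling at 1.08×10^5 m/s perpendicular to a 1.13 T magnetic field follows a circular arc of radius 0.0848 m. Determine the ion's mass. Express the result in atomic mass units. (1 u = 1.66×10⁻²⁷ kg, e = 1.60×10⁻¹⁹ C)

qvB = mv²/r ⇒ m = qBr/v.
m = (2×1.60×10^-19)(1.13)(0.0848) / (1.08×10^5) = 2.84×10^-25 kg = 171 u.

m ≈ 171 u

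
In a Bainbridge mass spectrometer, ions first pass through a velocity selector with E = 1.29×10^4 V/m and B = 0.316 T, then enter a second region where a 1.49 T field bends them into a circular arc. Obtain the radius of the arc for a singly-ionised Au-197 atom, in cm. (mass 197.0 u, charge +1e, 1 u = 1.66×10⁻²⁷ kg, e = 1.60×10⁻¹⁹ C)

r ≈ 5.60 cm

The selector passes v = E/B = 1.29×10^4/0.316 = 4.08×10^4 m/s.
In the deflection region, r = mv/(qB₂) = (3.27×10^-25)(4.08×10^4) / [(1×1.60×10^-19)(1.49)] = 0.0560 m.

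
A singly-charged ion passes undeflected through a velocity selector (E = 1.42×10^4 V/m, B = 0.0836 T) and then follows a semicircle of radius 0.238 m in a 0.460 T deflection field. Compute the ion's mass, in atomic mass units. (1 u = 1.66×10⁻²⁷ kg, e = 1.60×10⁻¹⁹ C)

m ≈ 62.1 u

v = E/B₁ = 1.70×10^5 m/s.
From r = mv/(qB₂), m = qB₂r/v = (1×1.60×10^-19)(0.460)(0.238) / (1.70×10^5) = 1.03×10^-25 kg.
In atomic mass units: m = 1.03×10^-25 / 1.66×10^-27 = 62.1 u.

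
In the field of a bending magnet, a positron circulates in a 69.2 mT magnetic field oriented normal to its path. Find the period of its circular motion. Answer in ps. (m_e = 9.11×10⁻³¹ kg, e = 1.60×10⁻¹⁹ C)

The cyclotron period is independent of speed: T = 2πm/(qB).
T = 2π(9.11×10^-31) / [(1×1.60×10^-19)(0.0692)] = 5.17×10^-10 s.

T ≈ 517 ps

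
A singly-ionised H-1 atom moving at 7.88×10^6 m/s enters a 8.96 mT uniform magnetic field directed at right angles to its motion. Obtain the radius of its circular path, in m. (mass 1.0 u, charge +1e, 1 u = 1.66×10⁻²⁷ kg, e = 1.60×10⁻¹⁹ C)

r ≈ 9.12 m

The magnetic force provides the centripetal force: qvB = mv²/r, so r = mv/(qB).
r = (1.66×10^-27 kg)(7.88×10^6 m/s) / [(1×1.60×10^-19 C)(8.96×10^-3 T)] = 9.12 m.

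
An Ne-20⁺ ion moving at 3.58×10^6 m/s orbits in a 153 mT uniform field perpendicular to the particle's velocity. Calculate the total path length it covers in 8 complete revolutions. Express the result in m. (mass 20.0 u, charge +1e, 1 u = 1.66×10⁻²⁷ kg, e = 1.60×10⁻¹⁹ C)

r = mv/(qB) = 4.86 m, so one revolution covers 2πr = 30.5 m.
In 8 revolutions: L = 8·2πr = 244 m.

L ≈ 244 m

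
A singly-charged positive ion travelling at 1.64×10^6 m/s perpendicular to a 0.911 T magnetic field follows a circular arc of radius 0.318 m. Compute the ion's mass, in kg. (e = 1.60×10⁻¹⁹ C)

qvB = mv²/r ⇒ m = qBr/v.
m = (1×1.60×10^-19)(0.911)(0.318) / (1.64×10^6) = 2.83×10^-26 kg.

m ≈ 2.83×10^-26 kg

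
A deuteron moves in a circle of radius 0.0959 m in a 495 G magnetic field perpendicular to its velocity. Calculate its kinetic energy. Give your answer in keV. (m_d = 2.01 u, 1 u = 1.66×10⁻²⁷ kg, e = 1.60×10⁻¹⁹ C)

K ≈ 0.540 keV

v = qBr/m = (1×1.60×10^-19)(0.0495)(0.0959) / (3.34×10^-27) = 2.28×10^5 m/s.
K = ½mv² = 0.5·(3.34×10^-27)·(2.28×10^5)² = 8.64×10^-17 J = 0.540 keV.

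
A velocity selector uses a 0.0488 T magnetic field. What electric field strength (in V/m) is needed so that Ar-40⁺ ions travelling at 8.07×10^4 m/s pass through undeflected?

qE = qvB ⇒ E = vB = (8.07×10^4)(0.0488) = 3940 V/m.

E ≈ 3940 V/m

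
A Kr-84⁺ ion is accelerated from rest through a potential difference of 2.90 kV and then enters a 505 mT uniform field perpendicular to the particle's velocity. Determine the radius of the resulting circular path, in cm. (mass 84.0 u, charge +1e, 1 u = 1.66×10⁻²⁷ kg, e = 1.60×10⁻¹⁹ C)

r ≈ 14.1 cm

The kinetic energy gained is K = qV = (1×1.60×10^-19)(2900) = 4.64×10^-16 J.
v = √(2K/m) = 8.16×10^4 m/s.
r = mv/(qB) = (1.39×10^-25)(8.16×10^4) / [(1×1.60×10^-19)(0.505)] = 0.141 m.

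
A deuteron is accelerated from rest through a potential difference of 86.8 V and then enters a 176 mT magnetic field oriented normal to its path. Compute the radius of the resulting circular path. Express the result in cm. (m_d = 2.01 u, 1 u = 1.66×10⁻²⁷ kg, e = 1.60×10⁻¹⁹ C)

r ≈ 1.08 cm

The kinetic energy gained is K = qV = (1×1.60×10^-19)(86.8) = 1.39×10^-17 J.
v = √(2K/m) = 9.12×10^4 m/s.
r = mv/(qB) = (3.34×10^-27)(9.12×10^4) / [(1×1.60×10^-19)(0.176)] = 0.0108 m.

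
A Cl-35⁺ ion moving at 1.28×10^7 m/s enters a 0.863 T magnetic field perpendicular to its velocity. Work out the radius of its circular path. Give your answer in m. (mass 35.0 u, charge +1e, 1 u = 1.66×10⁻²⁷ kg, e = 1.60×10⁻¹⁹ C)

r ≈ 5.39 m

The magnetic force provides the centripetal force: qvB = mv²/r, so r = mv/(qB).
r = (5.81×10^-26 kg)(1.28×10^7 m/s) / [(1×1.60×10^-19 C)(0.863 T)] = 5.39 m.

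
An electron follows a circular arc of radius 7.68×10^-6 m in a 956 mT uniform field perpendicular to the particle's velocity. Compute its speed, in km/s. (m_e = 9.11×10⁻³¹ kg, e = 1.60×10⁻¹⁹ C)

From qvB = mv²/r, v = qBr/m.
v = (1×1.60×10^-19)(0.956)(7.68×10^-6) / (9.11×10^-31) = 1.29×10^6 m/s.

v ≈ 1290 km/s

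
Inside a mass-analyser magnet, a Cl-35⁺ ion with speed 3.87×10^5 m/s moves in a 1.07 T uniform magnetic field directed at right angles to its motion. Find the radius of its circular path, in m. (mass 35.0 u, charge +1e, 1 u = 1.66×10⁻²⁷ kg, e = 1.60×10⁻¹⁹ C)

r ≈ 0.131 m

The magnetic force provides the centripetal force: qvB = mv²/r, so r = mv/(qB).
r = (5.81×10^-26 kg)(3.87×10^5 m/s) / [(1×1.60×10^-19 C)(1.07 T)] = 0.131 m.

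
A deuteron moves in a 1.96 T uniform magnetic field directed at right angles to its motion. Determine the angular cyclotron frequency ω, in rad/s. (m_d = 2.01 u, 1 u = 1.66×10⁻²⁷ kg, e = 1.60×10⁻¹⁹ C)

ω ≈ 9.40×10^7 rad/s

ω = qB/m = (1×1.60×10^-19)(1.96) / (3.34×10^-27) = 9.40×10^7 rad/s.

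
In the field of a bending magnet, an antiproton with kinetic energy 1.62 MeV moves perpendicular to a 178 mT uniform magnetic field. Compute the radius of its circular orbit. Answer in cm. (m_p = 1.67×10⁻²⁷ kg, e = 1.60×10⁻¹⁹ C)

r ≈ 103 cm

Convert the energy: K = 1.62 MeV = 2.59×10^-13 J.
v = √(2K/m) = √(2·2.59×10^-13/1.67×10^-27) = 1.76×10^7 m/s.
r = mv/(qB) = (1.67×10^-27)(1.76×10^7) / [(1×1.60×10^-19)(0.178)] = 1.03 m.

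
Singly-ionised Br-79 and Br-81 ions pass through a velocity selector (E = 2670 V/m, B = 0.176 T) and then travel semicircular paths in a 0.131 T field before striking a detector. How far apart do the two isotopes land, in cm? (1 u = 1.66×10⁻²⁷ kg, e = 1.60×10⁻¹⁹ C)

Both emerge at v = E/B₁ = 1.52×10^4 m/s.
r = mv/(qB₂), so r₁ = 0.09492 m and r₂ = 0.09732 m, giving Δr = 2.40×10^-3 m.
After a semicircle each ion lands a diameter 2r from the entry slit, so the separation is 2Δr = 4.81×10^-3 m.

Δd ≈ 0.481 cm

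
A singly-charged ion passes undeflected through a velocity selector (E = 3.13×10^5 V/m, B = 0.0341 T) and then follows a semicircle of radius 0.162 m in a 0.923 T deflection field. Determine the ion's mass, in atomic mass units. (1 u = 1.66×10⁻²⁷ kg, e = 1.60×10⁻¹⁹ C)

v = E/B₁ = 9.18×10^6 m/s.
From r = mv/(qB₂), m = qB₂r/v = (1×1.60×10^-19)(0.923)(0.162) / (9.18×10^6) = 2.61×10^-27 kg.
In atomic mass units: m = 2.61×10^-27 / 1.66×10^-27 = 1.57 u.

m ≈ 1.57 u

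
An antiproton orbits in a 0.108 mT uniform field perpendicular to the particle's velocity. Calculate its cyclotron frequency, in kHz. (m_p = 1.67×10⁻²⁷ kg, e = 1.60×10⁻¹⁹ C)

f ≈ 1.65 kHz

f = qB/(2πm) = (1×1.60×10^-19)(1.08×10^-4) / [2π(1.67×10^-27)] = 1650 Hz.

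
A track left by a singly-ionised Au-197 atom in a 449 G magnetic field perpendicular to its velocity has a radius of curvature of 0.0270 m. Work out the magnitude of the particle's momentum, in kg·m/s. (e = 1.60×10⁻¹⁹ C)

p ≈ 1.94×10^-22 kg·m/s

Since qvB = mv²/r, the momentum p = mv = qBr.
p = (1×1.60×10^-19)(0.0449)(0.0270) = 1.94×10^-22 kg·m/s.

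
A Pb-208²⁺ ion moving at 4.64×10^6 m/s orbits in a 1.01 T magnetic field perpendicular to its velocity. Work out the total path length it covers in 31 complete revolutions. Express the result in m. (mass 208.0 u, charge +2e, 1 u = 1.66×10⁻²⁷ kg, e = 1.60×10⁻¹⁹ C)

r = mv/(qB) = 4.96 m, so one revolution covers 2πr = 31.1 m.
In 31 revolutions: L = 31·2πr = 966 m.

L ≈ 966 m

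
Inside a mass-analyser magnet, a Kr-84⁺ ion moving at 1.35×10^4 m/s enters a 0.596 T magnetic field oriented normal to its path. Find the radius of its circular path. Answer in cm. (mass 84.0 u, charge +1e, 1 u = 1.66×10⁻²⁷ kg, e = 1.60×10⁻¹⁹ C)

r ≈ 1.97 cm

The magnetic force provides the centripetal force: qvB = mv²/r, so r = mv/(qB).
r = (1.39×10^-25 kg)(1.35×10^4 m/s) / [(1×1.60×10^-19 C)(0.596 T)] = 0.0197 m.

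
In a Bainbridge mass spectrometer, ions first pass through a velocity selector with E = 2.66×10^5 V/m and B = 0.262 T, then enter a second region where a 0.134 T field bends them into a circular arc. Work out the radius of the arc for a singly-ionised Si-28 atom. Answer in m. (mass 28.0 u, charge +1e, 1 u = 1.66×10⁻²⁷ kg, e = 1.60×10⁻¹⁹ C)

r ≈ 2.20 m

The selector passes v = E/B = 2.66×10^5/0.262 = 1.02×10^6 m/s.
In the deflection region, r = mv/(qB₂) = (4.65×10^-26)(1.02×10^6) / [(1×1.60×10^-19)(0.134)] = 2.20 m.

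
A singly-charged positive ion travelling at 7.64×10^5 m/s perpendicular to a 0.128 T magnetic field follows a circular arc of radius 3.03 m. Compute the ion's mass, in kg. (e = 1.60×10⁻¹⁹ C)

qvB = mv²/r ⇒ m = qBr/v.
m = (1×1.60×10^-19)(0.128)(3.03) / (7.64×10^5) = 8.12×10^-26 kg.

m ≈ 8.12×10^-26 kg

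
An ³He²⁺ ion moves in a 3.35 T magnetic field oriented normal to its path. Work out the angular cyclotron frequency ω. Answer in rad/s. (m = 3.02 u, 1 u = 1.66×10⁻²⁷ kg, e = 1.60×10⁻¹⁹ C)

ω ≈ 2.14×10^8 rad/s

ω = qB/m = (2×1.60×10^-19)(3.35) / (5.01×10^-27) = 2.14×10^8 rad/s.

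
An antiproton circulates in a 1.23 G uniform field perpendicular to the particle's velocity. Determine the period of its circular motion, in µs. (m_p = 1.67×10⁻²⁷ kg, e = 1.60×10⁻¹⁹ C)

The cyclotron period is independent of speed: T = 2πm/(qB).
T = 2π(1.67×10^-27) / [(1×1.60×10^-19)(1.23×10^-4)] = 5.33×10^-4 s.

T ≈ 533 µs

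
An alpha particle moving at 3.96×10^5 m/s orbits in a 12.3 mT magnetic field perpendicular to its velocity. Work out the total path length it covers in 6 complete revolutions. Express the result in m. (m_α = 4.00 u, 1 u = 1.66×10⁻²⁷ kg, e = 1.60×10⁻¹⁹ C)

r = mv/(qB) = 0.668 m, so one revolution covers 2πr = 4.20 m.
In 6 revolutions: L = 6·2πr = 25.2 m.

L ≈ 25.2 m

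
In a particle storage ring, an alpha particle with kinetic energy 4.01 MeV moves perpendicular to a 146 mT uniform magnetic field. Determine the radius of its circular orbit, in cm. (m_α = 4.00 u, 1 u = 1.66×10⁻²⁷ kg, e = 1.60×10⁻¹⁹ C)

Convert the energy: K = 4.01 MeV = 6.42×10^-13 J.
v = √(2K/m) = √(2·6.42×10^-13/6.64×10^-27) = 1.39×10^7 m/s.
r = mv/(qB) = (6.64×10^-27)(1.39×10^7) / [(2×1.60×10^-19)(0.146)] = 1.98 m.

r ≈ 198 cm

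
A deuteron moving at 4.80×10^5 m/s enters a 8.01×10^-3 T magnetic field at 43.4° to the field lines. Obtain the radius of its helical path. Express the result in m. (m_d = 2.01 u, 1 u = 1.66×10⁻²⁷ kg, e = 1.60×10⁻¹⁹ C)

Only the perpendicular component v⊥ = v sin43.4° = 3.30×10^5 m/s is bent by the field.
r = m v⊥ /(qB) = (3.34×10^-27)(3.30×10^5) / [(1×1.60×10^-19)(8.01×10^-3)] = 0.859 m.

r ≈ 0.859 m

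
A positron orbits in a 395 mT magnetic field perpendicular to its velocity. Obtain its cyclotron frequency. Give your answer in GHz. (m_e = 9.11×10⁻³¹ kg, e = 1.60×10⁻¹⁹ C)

f ≈ 11.0 GHz

f = qB/(2πm) = (1×1.60×10^-19)(0.395) / [2π(9.11×10^-31)] = 1.10×10^10 Hz.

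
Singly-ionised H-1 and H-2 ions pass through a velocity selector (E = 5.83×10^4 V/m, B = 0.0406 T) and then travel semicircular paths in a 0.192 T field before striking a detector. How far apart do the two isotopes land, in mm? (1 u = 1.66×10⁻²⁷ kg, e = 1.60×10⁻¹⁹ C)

Δd ≈ 155 mm

Both emerge at v = E/B₁ = 1.44×10^6 m/s.
r = mv/(qB₂), so r₁ = 0.07759 m and r₂ = 0.1552 m, giving Δr = 0.0776 m.
After a semicircle each ion lands a diameter 2r from the entry slit, so the separation is 2Δr = 0.155 m.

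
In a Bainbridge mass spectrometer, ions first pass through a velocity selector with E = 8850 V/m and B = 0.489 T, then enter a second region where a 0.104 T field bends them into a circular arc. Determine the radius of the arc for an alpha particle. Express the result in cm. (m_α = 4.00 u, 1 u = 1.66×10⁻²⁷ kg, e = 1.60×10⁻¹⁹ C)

The selector passes v = E/B = 8850/0.489 = 1.81×10^4 m/s.
In the deflection region, r = mv/(qB₂) = (6.64×10^-27)(1.81×10^4) / [(2×1.60×10^-19)(0.104)] = 3.61×10^-3 m.

r ≈ 0.361 cm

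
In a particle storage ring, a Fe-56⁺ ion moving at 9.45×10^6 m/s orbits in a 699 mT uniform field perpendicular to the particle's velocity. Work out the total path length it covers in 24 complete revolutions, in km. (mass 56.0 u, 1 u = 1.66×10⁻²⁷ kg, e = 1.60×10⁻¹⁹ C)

L ≈ 1.18 km

r = mv/(qB) = 7.85 m, so one revolution covers 2πr = 49.4 m.
In 24 revolutions: L = 24·2πr = 1180 m.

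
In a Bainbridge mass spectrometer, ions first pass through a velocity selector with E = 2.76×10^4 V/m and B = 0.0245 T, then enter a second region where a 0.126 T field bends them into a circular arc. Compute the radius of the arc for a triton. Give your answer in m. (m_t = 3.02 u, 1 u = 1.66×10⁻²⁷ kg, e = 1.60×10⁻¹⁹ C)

r ≈ 0.280 m

The selector passes v = E/B = 2.76×10^4/0.0245 = 1.13×10^6 m/s.
In the deflection region, r = mv/(qB₂) = (5.01×10^-27)(1.13×10^6) / [(1×1.60×10^-19)(0.126)] = 0.280 m.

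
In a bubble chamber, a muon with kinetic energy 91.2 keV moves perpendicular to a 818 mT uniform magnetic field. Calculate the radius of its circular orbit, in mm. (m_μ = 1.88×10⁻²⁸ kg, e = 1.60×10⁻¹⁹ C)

Convert the energy: K = 91.2 keV = 1.46×10^-14 J.
v = √(2K/m) = √(2·1.46×10^-14/1.88×10^-28) = 1.25×10^7 m/s.
r = mv/(qB) = (1.88×10^-28)(1.25×10^7) / [(1×1.60×10^-19)(0.818)] = 0.0179 m.

r ≈ 17.9 mm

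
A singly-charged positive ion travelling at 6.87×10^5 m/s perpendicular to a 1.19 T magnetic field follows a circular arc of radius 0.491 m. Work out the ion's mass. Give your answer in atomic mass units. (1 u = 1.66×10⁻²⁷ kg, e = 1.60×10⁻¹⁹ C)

qvB = mv²/r ⇒ m = qBr/v.
m = (1×1.60×10^-19)(1.19)(0.491) / (6.87×10^5) = 1.36×10^-25 kg = 82.0 u.

m ≈ 82.0 u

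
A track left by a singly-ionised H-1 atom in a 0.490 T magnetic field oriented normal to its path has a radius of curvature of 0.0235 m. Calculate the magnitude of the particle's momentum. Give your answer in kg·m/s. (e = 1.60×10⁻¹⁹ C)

Since qvB = mv²/r, the momentum p = mv = qBr.
p = (1×1.60×10^-19)(0.490)(0.0235) = 1.84×10^-21 kg·m/s.

p ≈ 1.84×10^-21 kg·m/s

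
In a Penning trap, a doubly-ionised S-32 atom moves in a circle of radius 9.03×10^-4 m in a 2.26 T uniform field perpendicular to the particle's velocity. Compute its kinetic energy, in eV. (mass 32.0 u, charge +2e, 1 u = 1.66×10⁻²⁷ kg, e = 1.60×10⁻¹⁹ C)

K ≈ 25.1 eV

v = qBr/m = (2×1.60×10^-19)(2.26)(9.03×10^-4) / (5.31×10^-26) = 1.23×10^4 m/s.
K = ½mv² = 0.5·(5.31×10^-26)·(1.23×10^4)² = 4.01×10^-18 J = 25.1 eV.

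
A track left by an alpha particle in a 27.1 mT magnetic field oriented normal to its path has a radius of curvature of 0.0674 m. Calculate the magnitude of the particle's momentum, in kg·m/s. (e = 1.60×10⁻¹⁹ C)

p ≈ 5.84×10^-22 kg·m/s

Since qvB = mv²/r, the momentum p = mv = qBr.
p = (2×1.60×10^-19)(0.0271)(0.0674) = 5.84×10^-22 kg·m/s.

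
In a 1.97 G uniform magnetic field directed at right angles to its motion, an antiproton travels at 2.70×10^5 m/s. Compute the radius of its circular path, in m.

The magnetic force provides the centripetal force: qvB = mv²/r, so r = mv/(qB).
r = (1.67×10^-27 kg)(2.70×10^5 m/s) / [(1×1.60×10^-19 C)(1.97×10^-4 T)] = 14.3 m.

r ≈ 14.3 m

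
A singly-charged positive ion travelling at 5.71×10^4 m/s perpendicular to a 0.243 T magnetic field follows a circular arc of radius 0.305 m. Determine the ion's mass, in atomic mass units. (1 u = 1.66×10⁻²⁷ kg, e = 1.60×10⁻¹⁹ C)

qvB = mv²/r ⇒ m = qBr/v.
m = (1×1.60×10^-19)(0.243)(0.305) / (5.71×10^4) = 2.08×10^-25 kg = 125 u.

m ≈ 125 u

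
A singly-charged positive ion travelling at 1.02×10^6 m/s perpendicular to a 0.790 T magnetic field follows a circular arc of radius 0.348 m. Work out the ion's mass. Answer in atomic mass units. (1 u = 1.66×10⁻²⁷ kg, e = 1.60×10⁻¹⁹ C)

m ≈ 26.0 u

qvB = mv²/r ⇒ m = qBr/v.
m = (1×1.60×10^-19)(0.790)(0.348) / (1.02×10^6) = 4.31×10^-26 kg = 26.0 u.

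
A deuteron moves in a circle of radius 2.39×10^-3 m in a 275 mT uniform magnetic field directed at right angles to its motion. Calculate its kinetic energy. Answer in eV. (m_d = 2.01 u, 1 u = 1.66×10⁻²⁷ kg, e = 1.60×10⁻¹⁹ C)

K ≈ 10.4 eV

v = qBr/m = (1×1.60×10^-19)(0.275)(2.39×10^-3) / (3.34×10^-27) = 3.15×10^4 m/s.
K = ½mv² = 0.5·(3.34×10^-27)·(3.15×10^4)² = 1.66×10^-18 J = 10.4 eV.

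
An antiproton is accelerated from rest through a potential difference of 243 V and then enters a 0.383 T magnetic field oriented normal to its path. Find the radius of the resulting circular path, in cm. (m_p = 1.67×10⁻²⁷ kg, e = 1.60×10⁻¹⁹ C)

r ≈ 0.588 cm

The kinetic energy gained is K = qV = (1×1.60×10^-19)(243) = 3.89×10^-17 J.
v = √(2K/m) = 2.16×10^5 m/s.
r = mv/(qB) = (1.67×10^-27)(2.16×10^5) / [(1×1.60×10^-19)(0.383)] = 5.88×10^-3 m.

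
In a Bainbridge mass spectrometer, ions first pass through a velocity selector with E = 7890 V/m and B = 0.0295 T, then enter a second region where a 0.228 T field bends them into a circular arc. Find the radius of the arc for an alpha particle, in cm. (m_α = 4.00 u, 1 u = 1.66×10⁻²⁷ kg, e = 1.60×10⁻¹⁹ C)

The selector passes v = E/B = 7890/0.0295 = 2.67×10^5 m/s.
In the deflection region, r = mv/(qB₂) = (6.64×10^-27)(2.67×10^5) / [(2×1.60×10^-19)(0.228)] = 0.0243 m.

r ≈ 2.43 cm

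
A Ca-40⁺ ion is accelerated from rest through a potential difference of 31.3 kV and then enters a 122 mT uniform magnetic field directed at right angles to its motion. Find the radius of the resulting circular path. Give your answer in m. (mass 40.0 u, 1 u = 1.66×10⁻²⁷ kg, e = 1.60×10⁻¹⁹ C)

r ≈ 1.32 m

The kinetic energy gained is K = qV = (1×1.60×10^-19)(3.13×10^4) = 5.01×10^-15 J.
v = √(2K/m) = 3.88×10^5 m/s.
r = mv/(qB) = (6.64×10^-26)(3.88×10^5) / [(1×1.60×10^-19)(0.122)] = 1.32 m.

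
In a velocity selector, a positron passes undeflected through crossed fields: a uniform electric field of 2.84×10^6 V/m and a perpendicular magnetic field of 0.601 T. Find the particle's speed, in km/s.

v ≈ 4730 km/s

For zero net force, qE = qvB, so v = E/B.
v = (2.84×10^6) / (0.601) = 4.73×10^6 m/s.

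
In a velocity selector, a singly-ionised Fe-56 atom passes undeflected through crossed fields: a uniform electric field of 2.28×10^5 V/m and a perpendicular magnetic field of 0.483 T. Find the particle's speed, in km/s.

For zero net force, qE = qvB, so v = E/B.
v = (2.28×10^5) / (0.483) = 4.72×10^5 m/s.

v ≈ 472 km/s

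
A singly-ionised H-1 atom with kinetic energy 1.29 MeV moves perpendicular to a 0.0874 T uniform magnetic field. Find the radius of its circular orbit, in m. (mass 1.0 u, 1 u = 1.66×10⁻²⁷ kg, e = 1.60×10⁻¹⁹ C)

r ≈ 1.87 m

Convert the energy: K = 1.29 MeV = 2.06×10^-13 J.
v = √(2K/m) = √(2·2.06×10^-13/1.66×10^-27) = 1.58×10^7 m/s.
r = mv/(qB) = (1.66×10^-27)(1.58×10^7) / [(1×1.60×10^-19)(0.0874)] = 1.87 m.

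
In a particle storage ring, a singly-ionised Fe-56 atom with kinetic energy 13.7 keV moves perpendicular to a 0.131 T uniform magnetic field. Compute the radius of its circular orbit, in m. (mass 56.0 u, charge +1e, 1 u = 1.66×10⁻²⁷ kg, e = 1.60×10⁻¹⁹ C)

r ≈ 0.963 m

Convert the energy: K = 13.7 keV = 2.19×10^-15 J.
v = √(2K/m) = √(2·2.19×10^-15/9.30×10^-26) = 2.17×10^5 m/s.
r = mv/(qB) = (9.30×10^-26)(2.17×10^5) / [(1×1.60×10^-19)(0.131)] = 0.963 m.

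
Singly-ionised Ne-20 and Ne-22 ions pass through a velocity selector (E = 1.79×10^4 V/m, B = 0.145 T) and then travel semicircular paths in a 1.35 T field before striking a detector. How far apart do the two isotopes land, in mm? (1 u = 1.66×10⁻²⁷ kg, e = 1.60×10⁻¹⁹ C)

Δd ≈ 3.79 mm

Both emerge at v = E/B₁ = 1.23×10^5 m/s.
r = mv/(qB₂), so r₁ = 0.01897 m and r₂ = 0.02087 m, giving Δr = 1.90×10^-3 m.
After a semicircle each ion lands a diameter 2r from the entry slit, so the separation is 2Δr = 3.79×10^-3 m.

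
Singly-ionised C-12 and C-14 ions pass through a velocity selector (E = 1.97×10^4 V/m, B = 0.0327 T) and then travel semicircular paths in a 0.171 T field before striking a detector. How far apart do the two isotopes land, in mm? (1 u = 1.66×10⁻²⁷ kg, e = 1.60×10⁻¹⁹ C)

Both emerge at v = E/B₁ = 6.02×10^5 m/s.
r = mv/(qB₂), so r₁ = 0.4386 m and r₂ = 0.5117 m, giving Δr = 0.0731 m.
After a semicircle each ion lands a diameter 2r from the entry slit, so the separation is 2Δr = 0.146 m.

Δd ≈ 146 mm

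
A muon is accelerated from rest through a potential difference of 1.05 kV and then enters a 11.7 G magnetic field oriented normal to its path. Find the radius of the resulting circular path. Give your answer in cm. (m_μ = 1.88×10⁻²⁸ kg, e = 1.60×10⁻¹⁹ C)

The kinetic energy gained is K = qV = (1×1.60×10^-19)(1050) = 1.68×10^-16 J.
v = √(2K/m) = 1.34×10^6 m/s.
r = mv/(qB) = (1.88×10^-28)(1.34×10^6) / [(1×1.60×10^-19)(1.17×10^-3)] = 1.34 m.

r ≈ 134 cm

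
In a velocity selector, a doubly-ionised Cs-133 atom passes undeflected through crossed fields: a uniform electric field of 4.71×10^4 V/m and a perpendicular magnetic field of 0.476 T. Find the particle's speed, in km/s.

v ≈ 98.9 km/s

For zero net force, qE = qvB, so v = E/B.
v = (4.71×10^4) / (0.476) = 9.89×10^4 m/s.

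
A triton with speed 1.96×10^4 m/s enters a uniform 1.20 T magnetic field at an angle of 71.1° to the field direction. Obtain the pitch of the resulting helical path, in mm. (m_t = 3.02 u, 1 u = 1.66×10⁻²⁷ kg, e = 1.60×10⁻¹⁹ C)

The velocity component along B is v∥ = v cos71.1° = 6350 m/s.
The cyclotron period T = 2πm/(qB) = 1.64×10^-7 s is set by m, q, B alone.
Pitch = v∥·T = (6350)(1.64×10^-7) = 1.04×10^-3 m.

pitch ≈ 1.04 mm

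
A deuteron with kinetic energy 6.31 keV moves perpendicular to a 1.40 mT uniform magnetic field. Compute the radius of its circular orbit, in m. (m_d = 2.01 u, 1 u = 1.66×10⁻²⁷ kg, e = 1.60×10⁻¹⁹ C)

r ≈ 11.6 m

Convert the energy: K = 6.31 keV = 1.01×10^-15 J.
v = √(2K/m) = √(2·1.01×10^-15/3.34×10^-27) = 7.78×10^5 m/s.
r = mv/(qB) = (3.34×10^-27)(7.78×10^5) / [(1×1.60×10^-19)(1.40×10^-3)] = 11.6 m.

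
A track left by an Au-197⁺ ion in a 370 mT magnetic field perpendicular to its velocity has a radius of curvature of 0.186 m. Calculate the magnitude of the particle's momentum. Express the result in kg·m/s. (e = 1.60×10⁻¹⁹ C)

Since qvB = mv²/r, the momentum p = mv = qBr.
p = (1×1.60×10^-19)(0.370)(0.186) = 1.10×10^-20 kg·m/s.

p ≈ 1.10×10^-20 kg·m/s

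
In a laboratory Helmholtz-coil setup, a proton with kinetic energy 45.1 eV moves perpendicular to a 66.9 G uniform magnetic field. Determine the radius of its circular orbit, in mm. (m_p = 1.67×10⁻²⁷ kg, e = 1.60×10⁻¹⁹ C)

r ≈ 145 mm

Convert the energy: K = 45.1 eV = 7.22×10^-18 J.
v = √(2K/m) = √(2·7.22×10^-18/1.67×10^-27) = 9.30×10^4 m/s.
r = mv/(qB) = (1.67×10^-27)(9.30×10^4) / [(1×1.60×10^-19)(6.69×10^-3)] = 0.145 m.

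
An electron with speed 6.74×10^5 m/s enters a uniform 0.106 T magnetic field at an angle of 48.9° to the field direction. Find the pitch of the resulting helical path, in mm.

The velocity component along B is v∥ = v cos48.9° = 4.43×10^5 m/s.
The cyclotron period T = 2πm/(qB) = 3.37×10^-10 s is set by m, q, B alone.
Pitch = v∥·T = (4.43×10^5)(3.37×10^-10) = 1.50×10^-4 m.

pitch ≈ 0.150 mm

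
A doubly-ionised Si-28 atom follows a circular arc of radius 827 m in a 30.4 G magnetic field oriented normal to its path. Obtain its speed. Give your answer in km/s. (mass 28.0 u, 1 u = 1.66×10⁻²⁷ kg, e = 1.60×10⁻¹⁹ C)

From qvB = mv²/r, v = qBr/m.
v = (2×1.60×10^-19)(3.04×10^-3)(827) / (4.65×10^-26) = 1.73×10^7 m/s.

v ≈ 17300 km/s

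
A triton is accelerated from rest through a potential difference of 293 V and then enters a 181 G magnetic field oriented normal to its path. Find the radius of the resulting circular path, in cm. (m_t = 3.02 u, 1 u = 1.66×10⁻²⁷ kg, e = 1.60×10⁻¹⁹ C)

r ≈ 23.7 cm

The kinetic energy gained is K = qV = (1×1.60×10^-19)(293) = 4.69×10^-17 J.
v = √(2K/m) = 1.37×10^5 m/s.
r = mv/(qB) = (5.01×10^-27)(1.37×10^5) / [(1×1.60×10^-19)(0.0181)] = 0.237 m.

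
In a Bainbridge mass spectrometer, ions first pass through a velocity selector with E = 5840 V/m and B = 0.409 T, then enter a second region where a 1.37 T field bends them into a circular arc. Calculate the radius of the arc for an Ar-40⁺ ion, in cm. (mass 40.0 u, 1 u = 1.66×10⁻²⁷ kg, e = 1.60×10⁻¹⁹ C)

The selector passes v = E/B = 5840/0.409 = 1.43×10^4 m/s.
In the deflection region, r = mv/(qB₂) = (6.64×10^-26)(1.43×10^4) / [(1×1.60×10^-19)(1.37)] = 4.33×10^-3 m.

r ≈ 0.433 cm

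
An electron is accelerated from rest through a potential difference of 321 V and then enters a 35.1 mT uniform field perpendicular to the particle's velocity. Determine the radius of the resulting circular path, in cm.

r ≈ 0.172 cm

The kinetic energy gained is K = qV = (1×1.60×10^-19)(321) = 5.14×10^-17 J.
v = √(2K/m) = 1.06×10^7 m/s.
r = mv/(qB) = (9.11×10^-31)(1.06×10^7) / [(1×1.60×10^-19)(0.0351)] = 1.72×10^-3 m.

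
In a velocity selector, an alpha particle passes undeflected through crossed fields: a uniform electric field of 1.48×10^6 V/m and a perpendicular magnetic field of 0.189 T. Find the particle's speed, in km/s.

v ≈ 7830 km/s

For zero net force, qE = qvB, so v = E/B.
v = (1.48×10^6) / (0.189) = 7.83×10^6 m/s.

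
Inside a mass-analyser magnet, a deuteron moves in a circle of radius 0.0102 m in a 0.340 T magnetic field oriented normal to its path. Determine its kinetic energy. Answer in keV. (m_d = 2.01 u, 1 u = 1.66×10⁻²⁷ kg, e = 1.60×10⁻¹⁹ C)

K ≈ 0.288 keV

v = qBr/m = (1×1.60×10^-19)(0.340)(0.0102) / (3.34×10^-27) = 1.66×10^5 m/s.
K = ½mv² = 0.5·(3.34×10^-27)·(1.66×10^5)² = 4.61×10^-17 J = 0.288 keV.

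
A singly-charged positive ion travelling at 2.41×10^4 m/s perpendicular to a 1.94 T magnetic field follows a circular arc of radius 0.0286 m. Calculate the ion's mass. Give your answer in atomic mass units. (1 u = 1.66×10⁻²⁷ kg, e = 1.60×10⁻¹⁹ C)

m ≈ 222 u

qvB = mv²/r ⇒ m = qBr/v.
m = (1×1.60×10^-19)(1.94)(0.0286) / (2.41×10^4) = 3.68×10^-25 kg = 222 u.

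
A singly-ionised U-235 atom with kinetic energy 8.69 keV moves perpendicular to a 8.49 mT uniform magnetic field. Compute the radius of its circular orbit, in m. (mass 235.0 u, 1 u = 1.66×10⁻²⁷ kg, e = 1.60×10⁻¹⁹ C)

r ≈ 24.2 m

Convert the energy: K = 8.69 keV = 1.39×10^-15 J.
v = √(2K/m) = √(2·1.39×10^-15/3.90×10^-25) = 8.44×10^4 m/s.
r = mv/(qB) = (3.90×10^-25)(8.44×10^4) / [(1×1.60×10^-19)(8.49×10^-3)] = 24.2 m.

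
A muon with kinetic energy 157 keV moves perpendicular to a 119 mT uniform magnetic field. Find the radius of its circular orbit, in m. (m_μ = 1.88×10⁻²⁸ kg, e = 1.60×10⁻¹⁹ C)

r ≈ 0.161 m

Convert the energy: K = 157 keV = 2.51×10^-14 J.
v = √(2K/m) = √(2·2.51×10^-14/1.88×10^-28) = 1.63×10^7 m/s.
r = mv/(qB) = (1.88×10^-28)(1.63×10^7) / [(1×1.60×10^-19)(0.119)] = 0.161 m.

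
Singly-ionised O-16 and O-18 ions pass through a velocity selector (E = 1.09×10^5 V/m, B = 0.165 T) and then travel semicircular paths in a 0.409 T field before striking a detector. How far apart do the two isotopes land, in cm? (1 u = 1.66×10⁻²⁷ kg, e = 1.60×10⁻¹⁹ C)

Both emerge at v = E/B₁ = 6.61×10^5 m/s.
r = mv/(qB₂), so r₁ = 0.2681 m and r₂ = 0.3016 m, giving Δr = 0.0335 m.
After a semicircle each ion lands a diameter 2r from the entry slit, so the separation is 2Δr = 0.0670 m.

Δd ≈ 6.70 cm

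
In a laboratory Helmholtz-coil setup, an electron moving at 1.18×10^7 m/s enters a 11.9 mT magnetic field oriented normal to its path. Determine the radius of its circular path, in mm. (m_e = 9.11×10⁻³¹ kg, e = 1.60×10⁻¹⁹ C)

The magnetic force provides the centripetal force: qvB = mv²/r, so r = mv/(qB).
r = (9.11×10^-31 kg)(1.18×10^7 m/s) / [(1×1.60×10^-19 C)(0.0119 T)] = 5.65×10^-3 m.

r ≈ 5.65 mm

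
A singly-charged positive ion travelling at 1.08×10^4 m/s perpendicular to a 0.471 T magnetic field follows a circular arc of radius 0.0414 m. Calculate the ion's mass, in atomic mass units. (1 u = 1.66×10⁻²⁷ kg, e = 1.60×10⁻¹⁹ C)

m ≈ 174 u

qvB = mv²/r ⇒ m = qBr/v.
m = (1×1.60×10^-19)(0.471)(0.0414) / (1.08×10^4) = 2.89×10^-25 kg = 174 u.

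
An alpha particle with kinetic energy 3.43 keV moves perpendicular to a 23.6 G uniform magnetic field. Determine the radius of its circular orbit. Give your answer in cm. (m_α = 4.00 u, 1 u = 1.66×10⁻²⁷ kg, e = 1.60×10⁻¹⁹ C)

r ≈ 357 cm

Convert the energy: K = 3.43 keV = 5.49×10^-16 J.
v = √(2K/m) = √(2·5.49×10^-16/6.64×10^-27) = 4.07×10^5 m/s.
r = mv/(qB) = (6.64×10^-27)(4.07×10^5) / [(2×1.60×10^-19)(2.36×10^-3)] = 3.57 m.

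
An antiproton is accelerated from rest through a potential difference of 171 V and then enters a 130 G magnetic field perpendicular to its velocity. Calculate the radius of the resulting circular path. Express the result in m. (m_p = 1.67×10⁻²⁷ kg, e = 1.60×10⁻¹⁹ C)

The kinetic energy gained is K = qV = (1×1.60×10^-19)(171) = 2.74×10^-17 J.
v = √(2K/m) = 1.81×10^5 m/s.
r = mv/(qB) = (1.67×10^-27)(1.81×10^5) / [(1×1.60×10^-19)(0.0130)] = 0.145 m.

r ≈ 0.145 m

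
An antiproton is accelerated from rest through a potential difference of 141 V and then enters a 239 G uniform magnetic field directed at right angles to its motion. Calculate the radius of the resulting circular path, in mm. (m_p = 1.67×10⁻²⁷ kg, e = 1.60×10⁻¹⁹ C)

The kinetic energy gained is K = qV = (1×1.60×10^-19)(141) = 2.26×10^-17 J.
v = √(2K/m) = 1.64×10^5 m/s.
r = mv/(qB) = (1.67×10^-27)(1.64×10^5) / [(1×1.60×10^-19)(0.0239)] = 0.0718 m.

r ≈ 71.8 mm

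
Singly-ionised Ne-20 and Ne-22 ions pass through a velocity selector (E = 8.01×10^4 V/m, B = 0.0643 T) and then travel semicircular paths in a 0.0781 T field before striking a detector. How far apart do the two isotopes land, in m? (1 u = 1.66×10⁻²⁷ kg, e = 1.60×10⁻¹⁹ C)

Both emerge at v = E/B₁ = 1.25×10^6 m/s.
r = mv/(qB₂), so r₁ = 3.310 m and r₂ = 3.641 m, giving Δr = 0.331 m.
After a semicircle each ion lands a diameter 2r from the entry slit, so the separation is 2Δr = 0.662 m.

Δd ≈ 0.662 m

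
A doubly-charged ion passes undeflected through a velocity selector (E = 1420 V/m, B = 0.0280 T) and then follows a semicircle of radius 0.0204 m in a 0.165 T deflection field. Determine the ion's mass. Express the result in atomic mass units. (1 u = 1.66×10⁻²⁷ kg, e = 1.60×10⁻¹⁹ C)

v = E/B₁ = 5.07×10^4 m/s.
From r = mv/(qB₂), m = qB₂r/v = (2×1.60×10^-19)(0.165)(0.0204) / (5.07×10^4) = 2.12×10^-26 kg.
In atomic mass units: m = 2.12×10^-26 / 1.66×10^-27 = 12.8 u.

m ≈ 12.8 u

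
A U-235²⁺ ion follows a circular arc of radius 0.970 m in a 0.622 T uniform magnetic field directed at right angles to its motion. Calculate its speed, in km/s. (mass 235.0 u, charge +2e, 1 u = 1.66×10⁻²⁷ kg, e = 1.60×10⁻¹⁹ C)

From qvB = mv²/r, v = qBr/m.
v = (2×1.60×10^-19)(0.622)(0.970) / (3.90×10^-25) = 4.95×10^5 m/s.

v ≈ 495 km/s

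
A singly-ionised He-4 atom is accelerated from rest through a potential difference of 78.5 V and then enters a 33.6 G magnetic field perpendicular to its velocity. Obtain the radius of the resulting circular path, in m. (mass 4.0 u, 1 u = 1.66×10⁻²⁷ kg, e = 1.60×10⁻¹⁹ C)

The kinetic energy gained is K = qV = (1×1.60×10^-19)(78.5) = 1.26×10^-17 J.
v = √(2K/m) = 6.15×10^4 m/s.
r = mv/(qB) = (6.64×10^-27)(6.15×10^4) / [(1×1.60×10^-19)(3.36×10^-3)] = 0.760 m.

r ≈ 0.760 m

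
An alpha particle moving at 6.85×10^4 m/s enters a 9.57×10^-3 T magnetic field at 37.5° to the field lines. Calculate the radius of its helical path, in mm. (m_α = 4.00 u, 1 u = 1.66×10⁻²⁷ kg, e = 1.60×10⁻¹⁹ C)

r ≈ 90.4 mm

Only the perpendicular component v⊥ = v sin37.5° = 4.17×10^4 m/s is bent by the field.
r = m v⊥ /(qB) = (6.64×10^-27)(4.17×10^4) / [(2×1.60×10^-19)(9.57×10^-3)] = 0.0904 m.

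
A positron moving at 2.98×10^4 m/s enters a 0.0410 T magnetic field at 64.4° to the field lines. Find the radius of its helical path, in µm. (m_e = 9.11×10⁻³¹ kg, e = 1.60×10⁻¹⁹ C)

r ≈ 3.73 µm

Only the perpendicular component v⊥ = v sin64.4° = 2.69×10^4 m/s is bent by the field.
r = m v⊥ /(qB) = (9.11×10^-31)(2.69×10^4) / [(1×1.60×10^-19)(0.0410)] = 3.73×10^-6 m.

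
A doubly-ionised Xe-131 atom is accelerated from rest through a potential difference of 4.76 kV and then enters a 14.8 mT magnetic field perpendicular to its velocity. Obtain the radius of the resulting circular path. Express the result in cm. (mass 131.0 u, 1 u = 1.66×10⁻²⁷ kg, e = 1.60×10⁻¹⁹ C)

r ≈ 543 cm

The kinetic energy gained is K = qV = (2×1.60×10^-19)(4760) = 1.52×10^-15 J.
v = √(2K/m) = 1.18×10^5 m/s.
r = mv/(qB) = (2.17×10^-25)(1.18×10^5) / [(2×1.60×10^-19)(0.0148)] = 5.43 m.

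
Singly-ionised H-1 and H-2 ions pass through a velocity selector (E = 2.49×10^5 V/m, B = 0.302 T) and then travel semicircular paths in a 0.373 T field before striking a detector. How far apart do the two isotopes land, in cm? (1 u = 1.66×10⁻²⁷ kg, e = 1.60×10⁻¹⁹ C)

Δd ≈ 4.59 cm

Both emerge at v = E/B₁ = 8.25×10^5 m/s.
r = mv/(qB₂), so r₁ = 0.0229 m and r₂ = 0.0459 m, giving Δr = 0.0229 m.
After a semicircle each ion lands a diameter 2r from the entry slit, so the separation is 2Δr = 0.0459 m.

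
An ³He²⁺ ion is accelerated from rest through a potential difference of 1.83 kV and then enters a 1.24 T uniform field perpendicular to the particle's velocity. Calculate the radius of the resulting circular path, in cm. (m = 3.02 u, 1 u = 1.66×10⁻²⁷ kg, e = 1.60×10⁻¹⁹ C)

r ≈ 0.611 cm

The kinetic energy gained is K = qV = (2×1.60×10^-19)(1830) = 5.86×10^-16 J.
v = √(2K/m) = 4.83×10^5 m/s.
r = mv/(qB) = (5.01×10^-27)(4.83×10^5) / [(2×1.60×10^-19)(1.24)] = 6.11×10^-3 m.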